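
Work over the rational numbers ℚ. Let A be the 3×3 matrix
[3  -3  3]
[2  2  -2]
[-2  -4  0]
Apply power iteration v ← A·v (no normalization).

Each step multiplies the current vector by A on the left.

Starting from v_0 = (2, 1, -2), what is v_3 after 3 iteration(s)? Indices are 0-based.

v_0 = (2, 1, -2).
v_1 = A·v_0 = (-3, 10, -8).
v_2 = A·v_1 = (-63, 30, -34).
v_3 = A·v_2 = (-381, 2, 6).

v_3 = (-381, 2, 6)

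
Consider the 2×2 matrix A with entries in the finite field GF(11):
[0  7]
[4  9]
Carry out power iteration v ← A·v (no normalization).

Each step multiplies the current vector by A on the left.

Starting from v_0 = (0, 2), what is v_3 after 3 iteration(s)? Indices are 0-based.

v_0 = (0, 2).
v_1 = A·v_0 = (3, 7).
v_2 = A·v_1 = (5, 9).
v_3 = A·v_2 = (8, 2).

v_3 = (8, 2)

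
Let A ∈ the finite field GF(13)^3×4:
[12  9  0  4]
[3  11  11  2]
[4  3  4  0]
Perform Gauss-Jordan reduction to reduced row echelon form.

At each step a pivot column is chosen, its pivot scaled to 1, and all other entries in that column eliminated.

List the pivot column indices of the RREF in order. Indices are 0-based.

[1] R0 /= 12  ⇒  (1, 4, 0, 9)
     R1 -= 3·R0  ⇒  (0, 12, 11, 1)
     R2 -= 4·R0  ⇒  (0, 0, 4, 3)
[2] R1 /= 12  ⇒  (0, 1, 2, 12)
     R0 -= 4·R1  ⇒  (1, 0, 5, 0)
[3] R2 /= 4  ⇒  (0, 0, 1, 4)
     R0 -= 5·R2  ⇒  (1, 0, 0, 6)
     R1 -= 2·R2  ⇒  (0, 1, 0, 4)

pivot columns: 0, 1, 2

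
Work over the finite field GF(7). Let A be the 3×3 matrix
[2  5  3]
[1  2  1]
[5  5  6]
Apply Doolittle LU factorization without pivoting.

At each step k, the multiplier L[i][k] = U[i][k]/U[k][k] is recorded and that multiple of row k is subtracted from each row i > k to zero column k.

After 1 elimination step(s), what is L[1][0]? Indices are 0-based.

Step 1: pivot at (0,0) is 2.
  row1 ← row1 − (4)·row0  ⇒  L[1][0]=4, U row1=(0, 3, 3)
  row2 ← row2 − (6)·row0  ⇒  L[2][0]=6, U row2=(0, 3, 2)

L[1][0] = 4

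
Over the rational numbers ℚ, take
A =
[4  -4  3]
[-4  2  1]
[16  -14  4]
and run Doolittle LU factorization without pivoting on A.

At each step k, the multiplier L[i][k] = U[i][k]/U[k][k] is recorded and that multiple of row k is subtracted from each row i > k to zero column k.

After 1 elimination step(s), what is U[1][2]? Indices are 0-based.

[col 0] pivot 4
  R1 -= -1*R0 → (0, -2, 4)  (L[1][0] := -1)
  R2 -= 4*R0 → (0, 2, -8)  (L[2][0] := 4)

U[1][2] = 4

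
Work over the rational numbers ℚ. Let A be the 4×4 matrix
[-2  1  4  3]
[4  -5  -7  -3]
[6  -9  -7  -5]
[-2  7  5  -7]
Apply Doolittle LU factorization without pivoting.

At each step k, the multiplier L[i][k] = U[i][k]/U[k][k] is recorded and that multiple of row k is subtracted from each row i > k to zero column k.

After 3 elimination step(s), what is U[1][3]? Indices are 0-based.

U[1][3] = 3

k=0: U[0][0]=-2
  eliminate (1,0): mult=-2, new row 1: (0, -3, 1, 3); set L[1][0]=-2
  eliminate (2,0): mult=-3, new row 2: (0, -6, 5, 4); set L[2][0]=-3
  eliminate (3,0): mult=1, new row 3: (0, 6, 1, -10); set L[3][0]=1
k=1: U[1][1]=-3
  eliminate (2,1): mult=2, new row 2: (0, 0, 3, -2); set L[2][1]=2
  eliminate (3,1): mult=-2, new row 3: (0, 0, 3, -4); set L[3][1]=-2
k=2: U[2][2]=3
  eliminate (3,2): mult=1, new row 3: (0, 0, 0, -2); set L[3][2]=1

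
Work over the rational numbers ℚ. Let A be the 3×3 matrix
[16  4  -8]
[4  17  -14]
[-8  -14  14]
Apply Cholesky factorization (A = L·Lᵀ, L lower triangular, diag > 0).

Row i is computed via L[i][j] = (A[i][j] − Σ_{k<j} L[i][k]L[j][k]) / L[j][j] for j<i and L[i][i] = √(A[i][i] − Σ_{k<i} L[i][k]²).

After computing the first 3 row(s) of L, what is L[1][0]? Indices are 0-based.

Step 1: L[0][0] = √(16) = 4.
  L[1][0] = (4) / L[0][0] = 1.
Step 2: L[1][1] = √(16) = 4.
  L[2][0] = (-8) / L[0][0] = -2.
  L[2][1] = (-12) / L[1][1] = -3.
Step 3: L[2][2] = √(1) = 1.

L[1][0] = 1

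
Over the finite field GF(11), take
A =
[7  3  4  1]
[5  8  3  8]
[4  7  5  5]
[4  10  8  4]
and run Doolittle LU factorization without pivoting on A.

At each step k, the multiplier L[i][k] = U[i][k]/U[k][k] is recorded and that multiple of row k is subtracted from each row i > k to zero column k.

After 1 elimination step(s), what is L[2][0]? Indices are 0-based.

L[2][0] = 10

[col 0] pivot 7
  R1 -= 7*R0 → (0, 9, 8, 1)  (L[1][0] := 7)
  R2 -= 10*R0 → (0, 10, 9, 6)  (L[2][0] := 10)
  R3 -= 10*R0 → (0, 2, 1, 5)  (L[3][0] := 10)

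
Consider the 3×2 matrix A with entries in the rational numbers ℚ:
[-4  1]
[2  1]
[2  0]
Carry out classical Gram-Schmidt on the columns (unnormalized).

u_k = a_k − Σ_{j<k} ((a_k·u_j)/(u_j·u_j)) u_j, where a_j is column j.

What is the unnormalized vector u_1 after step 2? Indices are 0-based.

u_1 = (2/3, 7/6, 1/6)

Step 1: u_0 = a_0 = (-4, 2, 2).
Step 2: u_1 = a_1 − (-1/12)·u_0 = (2/3, 7/6, 1/6).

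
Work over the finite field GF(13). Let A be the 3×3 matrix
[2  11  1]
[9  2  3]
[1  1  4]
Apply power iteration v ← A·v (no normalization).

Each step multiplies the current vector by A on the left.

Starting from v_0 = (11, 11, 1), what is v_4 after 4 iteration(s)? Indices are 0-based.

v_0 = (11, 11, 1).
v_1 = A·v_0 = (1, 7, 0).
v_2 = A·v_1 = (1, 10, 8).
v_3 = A·v_2 = (3, 1, 4).
v_4 = A·v_3 = (8, 2, 7).

v_4 = (8, 2, 7)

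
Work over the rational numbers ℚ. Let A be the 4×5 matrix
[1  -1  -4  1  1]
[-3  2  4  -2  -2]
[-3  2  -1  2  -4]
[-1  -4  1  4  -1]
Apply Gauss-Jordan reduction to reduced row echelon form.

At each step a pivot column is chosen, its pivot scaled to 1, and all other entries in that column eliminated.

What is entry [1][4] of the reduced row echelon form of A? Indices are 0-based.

[1] R0 /= 1  ⇒  (1, -1, -4, 1, 1)
     R1 -= -3·R0  ⇒  (0, -1, -8, 1, 1)
     R2 -= -3·R0  ⇒  (0, -1, -13, 5, -1)
     R3 -= -1·R0  ⇒  (0, -5, -3, 5, 0)
[2] R1 /= -1  ⇒  (0, 1, 8, -1, -1)
     R0 -= -1·R1  ⇒  (1, 0, 4, 0, 0)
     R2 -= -1·R1  ⇒  (0, 0, -5, 4, -2)
     R3 -= -5·R1  ⇒  (0, 0, 37, 0, -5)
[3] R2 /= -5  ⇒  (0, 0, 1, -4/5, 2/5)
     R0 -= 4·R2  ⇒  (1, 0, 0, 16/5, -8/5)
     R1 -= 8·R2  ⇒  (0, 1, 0, 27/5, -21/5)
     R3 -= 37·R2  ⇒  (0, 0, 0, 148/5, -99/5)
[4] R3 /= 148/5  ⇒  (0, 0, 0, 1, -99/148)
     R0 -= 16/5·R3  ⇒  (1, 0, 0, 0, 20/37)
     R1 -= 27/5·R3  ⇒  (0, 1, 0, 0, -87/148)
     R2 -= -4/5·R3  ⇒  (0, 0, 1, 0, -5/37)

M[1][4] = -87/148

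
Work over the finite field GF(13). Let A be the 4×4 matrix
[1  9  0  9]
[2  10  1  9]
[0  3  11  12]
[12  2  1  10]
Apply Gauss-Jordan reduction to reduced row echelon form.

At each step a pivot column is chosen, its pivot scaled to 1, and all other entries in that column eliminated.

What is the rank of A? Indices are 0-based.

[1] R0 /= 1  ⇒  (1, 9, 0, 9)
     R1 -= 2·R0  ⇒  (0, 5, 1, 4)
     R3 -= 12·R0  ⇒  (0, 11, 1, 6)
[2] R1 /= 5  ⇒  (0, 1, 8, 6)
     R0 -= 9·R1  ⇒  (1, 0, 6, 7)
     R2 -= 3·R1  ⇒  (0, 0, 0, 7)
     R3 -= 11·R1  ⇒  (0, 0, 4, 5)
[3] R2 <-> R3
[3] R2 /= 4  ⇒  (0, 0, 1, 11)
     R0 -= 6·R2  ⇒  (1, 0, 0, 6)
     R1 -= 8·R2  ⇒  (0, 1, 0, 9)
[4] R3 /= 7  ⇒  (0, 0, 0, 1)
     R0 -= 6·R3  ⇒  (1, 0, 0, 0)
     R1 -= 9·R3  ⇒  (0, 1, 0, 0)
     R2 -= 11·R3  ⇒  (0, 0, 1, 0)

rank = 4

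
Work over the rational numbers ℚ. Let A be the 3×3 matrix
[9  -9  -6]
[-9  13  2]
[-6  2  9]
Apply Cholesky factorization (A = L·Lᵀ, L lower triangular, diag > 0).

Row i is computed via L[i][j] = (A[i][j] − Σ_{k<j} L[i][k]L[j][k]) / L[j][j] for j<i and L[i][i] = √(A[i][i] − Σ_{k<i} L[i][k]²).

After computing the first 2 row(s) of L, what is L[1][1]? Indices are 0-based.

L[1][1] = 2

Step 1: L[0][0] = √(9) = 3.
  L[1][0] = (-9) / L[0][0] = -3.
Step 2: L[1][1] = √(4) = 2.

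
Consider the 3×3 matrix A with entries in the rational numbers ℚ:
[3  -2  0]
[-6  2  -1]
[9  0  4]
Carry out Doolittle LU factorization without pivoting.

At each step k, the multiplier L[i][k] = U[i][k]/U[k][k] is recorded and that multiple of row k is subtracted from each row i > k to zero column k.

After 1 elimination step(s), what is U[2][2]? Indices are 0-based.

k=0: U[0][0]=3
  eliminate (1,0): mult=-2, new row 1: (0, -2, -1); set L[1][0]=-2
  eliminate (2,0): mult=3, new row 2: (0, 6, 4); set L[2][0]=3

U[2][2] = 4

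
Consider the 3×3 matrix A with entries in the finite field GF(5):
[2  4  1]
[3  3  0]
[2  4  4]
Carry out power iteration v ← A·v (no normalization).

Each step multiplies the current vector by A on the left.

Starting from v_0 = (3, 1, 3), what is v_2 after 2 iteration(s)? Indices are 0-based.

v_0 = (3, 1, 3).
v_1 = A·v_0 = (3, 2, 2).
v_2 = A·v_1 = (1, 0, 2).

v_2 = (1, 0, 2)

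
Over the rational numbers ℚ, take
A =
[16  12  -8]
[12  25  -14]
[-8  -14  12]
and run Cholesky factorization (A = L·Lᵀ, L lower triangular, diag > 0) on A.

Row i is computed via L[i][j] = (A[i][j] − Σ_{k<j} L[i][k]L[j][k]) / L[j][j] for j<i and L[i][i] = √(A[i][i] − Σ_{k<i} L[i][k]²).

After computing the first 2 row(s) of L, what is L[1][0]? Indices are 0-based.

L[1][0] = 3

Step 1: L[0][0] = √(16) = 4.
  L[1][0] = (12) / L[0][0] = 3.
Step 2: L[1][1] = √(16) = 4.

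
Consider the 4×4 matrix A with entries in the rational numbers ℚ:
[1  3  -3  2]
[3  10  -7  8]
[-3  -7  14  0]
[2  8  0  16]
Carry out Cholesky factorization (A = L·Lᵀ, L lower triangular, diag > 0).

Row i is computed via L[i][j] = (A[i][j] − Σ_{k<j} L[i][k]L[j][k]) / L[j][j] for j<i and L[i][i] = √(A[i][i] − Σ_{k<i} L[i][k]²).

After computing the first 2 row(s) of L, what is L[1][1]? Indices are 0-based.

Step 1: L[0][0] = √(1) = 1.
  L[1][0] = (3) / L[0][0] = 3.
Step 2: L[1][1] = √(1) = 1.

L[1][1] = 1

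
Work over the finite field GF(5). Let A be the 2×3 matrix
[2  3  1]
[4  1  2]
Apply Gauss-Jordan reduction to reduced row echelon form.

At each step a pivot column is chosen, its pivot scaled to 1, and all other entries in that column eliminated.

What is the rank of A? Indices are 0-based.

pivot(0,0)=2: scale R0 → (1, 4, 3)
  clear (1,0): R1 −= (4)R0 → (0, 0, 0)
col 1: no nonzero at/below row 1; advance.
col 2: no nonzero at/below row 1; advance.

rank = 1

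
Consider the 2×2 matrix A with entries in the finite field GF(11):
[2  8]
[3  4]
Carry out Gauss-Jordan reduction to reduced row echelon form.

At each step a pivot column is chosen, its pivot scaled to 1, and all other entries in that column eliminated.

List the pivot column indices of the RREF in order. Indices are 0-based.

pivot(0,0)=2: scale R0 → (1, 4)
  clear (1,0): R1 −= (3)R0 → (0, 3)
pivot(1,1)=3: scale R1 → (0, 1)
  clear (0,1): R0 −= (4)R1 → (1, 0)

pivot columns: 0, 1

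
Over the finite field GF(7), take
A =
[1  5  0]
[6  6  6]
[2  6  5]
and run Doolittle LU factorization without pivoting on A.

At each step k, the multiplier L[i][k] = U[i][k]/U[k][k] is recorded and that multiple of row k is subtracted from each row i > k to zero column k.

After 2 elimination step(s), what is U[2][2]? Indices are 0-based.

Step 1: pivot at (0,0) is 1.
  row1 ← row1 − (6)·row0  ⇒  L[1][0]=6, U row1=(0, 4, 6)
  row2 ← row2 − (2)·row0  ⇒  L[2][0]=2, U row2=(0, 3, 5)
Step 2: pivot at (1,1) is 4.
  row2 ← row2 − (6)·row1  ⇒  L[2][1]=6, U row2=(0, 0, 4)

U[2][2] = 4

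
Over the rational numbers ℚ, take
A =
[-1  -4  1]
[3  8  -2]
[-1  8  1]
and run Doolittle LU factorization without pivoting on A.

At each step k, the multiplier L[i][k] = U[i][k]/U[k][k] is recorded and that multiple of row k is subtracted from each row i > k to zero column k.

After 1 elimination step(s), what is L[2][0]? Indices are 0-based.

[col 0] pivot -1
  R1 -= -3*R0 → (0, -4, 1)  (L[1][0] := -3)
  R2 -= 1*R0 → (0, 12, 0)  (L[2][0] := 1)

L[2][0] = 1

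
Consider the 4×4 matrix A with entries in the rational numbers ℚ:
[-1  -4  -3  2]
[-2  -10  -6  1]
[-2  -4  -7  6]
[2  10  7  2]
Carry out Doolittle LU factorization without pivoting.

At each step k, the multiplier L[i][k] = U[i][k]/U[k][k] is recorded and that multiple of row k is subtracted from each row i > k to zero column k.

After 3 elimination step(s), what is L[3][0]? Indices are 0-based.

L[3][0] = -2

[col 0] pivot -1
  R1 -= 2*R0 → (0, -2, 0, -3)  (L[1][0] := 2)
  R2 -= 2*R0 → (0, 4, -1, 2)  (L[2][0] := 2)
  R3 -= -2*R0 → (0, 2, 1, 6)  (L[3][0] := -2)
[col 1] pivot -2
  R2 -= -2*R1 → (0, 0, -1, -4)  (L[2][1] := -2)
  R3 -= -1*R1 → (0, 0, 1, 3)  (L[3][1] := -1)
[col 2] pivot -1
  R3 -= -1*R2 → (0, 0, 0, -1)  (L[3][2] := -1)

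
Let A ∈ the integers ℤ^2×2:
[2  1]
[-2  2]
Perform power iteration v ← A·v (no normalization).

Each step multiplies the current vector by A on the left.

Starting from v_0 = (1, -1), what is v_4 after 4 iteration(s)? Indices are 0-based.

v_0 = (1, -1).
v_1 = A·v_0 = (1, -4).
v_2 = A·v_1 = (-2, -10).
v_3 = A·v_2 = (-14, -16).
v_4 = A·v_3 = (-44, -4).

v_4 = (-44, -4)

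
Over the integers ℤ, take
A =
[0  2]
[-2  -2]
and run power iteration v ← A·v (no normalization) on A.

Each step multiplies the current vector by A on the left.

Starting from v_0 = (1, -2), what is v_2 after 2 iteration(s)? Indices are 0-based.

v_2 = (4, 4)

v_0 = (1, -2).
v_1 = A·v_0 = (-4, 2).
v_2 = A·v_1 = (4, 4).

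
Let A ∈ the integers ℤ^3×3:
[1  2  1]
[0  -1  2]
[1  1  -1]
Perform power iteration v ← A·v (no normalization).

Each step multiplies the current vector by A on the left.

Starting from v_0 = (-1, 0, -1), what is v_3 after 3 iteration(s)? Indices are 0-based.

v_0 = (-1, 0, -1).
v_1 = A·v_0 = (-2, -2, 0).
v_2 = A·v_1 = (-6, 2, -4).
v_3 = A·v_2 = (-6, -10, 0).

v_3 = (-6, -10, 0)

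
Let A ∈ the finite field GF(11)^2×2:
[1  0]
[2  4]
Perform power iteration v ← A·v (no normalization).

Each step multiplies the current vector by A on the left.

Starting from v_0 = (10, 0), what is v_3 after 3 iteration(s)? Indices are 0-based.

v_0 = (10, 0).
v_1 = A·v_0 = (10, 9).
v_2 = A·v_1 = (10, 1).
v_3 = A·v_2 = (10, 2).

v_3 = (10, 2)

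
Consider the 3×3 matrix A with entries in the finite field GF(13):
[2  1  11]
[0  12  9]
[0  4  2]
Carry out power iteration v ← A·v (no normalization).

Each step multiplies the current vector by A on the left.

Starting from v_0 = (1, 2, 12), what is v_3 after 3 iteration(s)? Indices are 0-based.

v_0 = (1, 2, 12).
v_1 = A·v_0 = (6, 2, 6).
v_2 = A·v_1 = (2, 0, 7).
v_3 = A·v_2 = (3, 11, 1).

v_3 = (3, 11, 1)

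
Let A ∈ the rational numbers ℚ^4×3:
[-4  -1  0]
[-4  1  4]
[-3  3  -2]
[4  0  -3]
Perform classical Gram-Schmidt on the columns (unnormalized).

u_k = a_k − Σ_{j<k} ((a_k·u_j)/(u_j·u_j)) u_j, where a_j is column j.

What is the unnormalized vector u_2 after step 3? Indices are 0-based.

Step 1: u_0 = a_0 = (-4, -4, -3, 4).
Step 2: u_1 = a_1 − (-3/19)·u_0 = (-31/19, 7/19, 48/19, 12/19).
Step 3: u_2 = a_2 − (-22/57)·u_0 − (-4/7)·u_1 = (-52/21, 8/3, -12/7, -23/21).

u_2 = (-52/21, 8/3, -12/7, -23/21)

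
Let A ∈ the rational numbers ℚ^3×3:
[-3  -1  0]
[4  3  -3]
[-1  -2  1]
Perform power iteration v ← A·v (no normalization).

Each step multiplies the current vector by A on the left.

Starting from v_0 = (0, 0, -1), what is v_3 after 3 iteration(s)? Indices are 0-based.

v_0 = (0, 0, -1).
v_1 = A·v_0 = (0, 3, -1).
v_2 = A·v_1 = (-3, 12, -7).
v_3 = A·v_2 = (-3, 45, -28).

v_3 = (-3, 45, -28)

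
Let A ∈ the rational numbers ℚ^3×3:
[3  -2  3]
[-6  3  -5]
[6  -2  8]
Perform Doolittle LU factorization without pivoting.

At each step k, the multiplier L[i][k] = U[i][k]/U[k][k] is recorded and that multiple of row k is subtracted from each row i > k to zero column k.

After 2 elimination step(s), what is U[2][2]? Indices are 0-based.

U[2][2] = 4

k=0: U[0][0]=3
  eliminate (1,0): mult=-2, new row 1: (0, -1, 1); set L[1][0]=-2
  eliminate (2,0): mult=2, new row 2: (0, 2, 2); set L[2][0]=2
k=1: U[1][1]=-1
  eliminate (2,1): mult=-2, new row 2: (0, 0, 4); set L[2][1]=-2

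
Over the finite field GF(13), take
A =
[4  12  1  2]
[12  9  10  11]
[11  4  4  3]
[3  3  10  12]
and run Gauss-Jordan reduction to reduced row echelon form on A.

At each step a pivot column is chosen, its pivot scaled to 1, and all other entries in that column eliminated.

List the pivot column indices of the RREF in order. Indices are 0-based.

[1] R0 /= 4  ⇒  (1, 3, 10, 7)
     R1 -= 12·R0  ⇒  (0, 12, 7, 5)
     R2 -= 11·R0  ⇒  (0, 10, 11, 4)
     R3 -= 3·R0  ⇒  (0, 7, 6, 4)
[2] R1 /= 12  ⇒  (0, 1, 6, 8)
     R0 -= 3·R1  ⇒  (1, 0, 5, 9)
     R2 -= 10·R1  ⇒  (0, 0, 3, 2)
     R3 -= 7·R1  ⇒  (0, 0, 3, 0)
[3] R2 /= 3  ⇒  (0, 0, 1, 5)
     R0 -= 5·R2  ⇒  (1, 0, 0, 10)
     R1 -= 6·R2  ⇒  (0, 1, 0, 4)
     R3 -= 3·R2  ⇒  (0, 0, 0, 11)
[4] R3 /= 11  ⇒  (0, 0, 0, 1)
     R0 -= 10·R3  ⇒  (1, 0, 0, 0)
     R1 -= 4·R3  ⇒  (0, 1, 0, 0)
     R2 -= 5·R3  ⇒  (0, 0, 1, 0)

pivot columns: 0, 1, 2, 3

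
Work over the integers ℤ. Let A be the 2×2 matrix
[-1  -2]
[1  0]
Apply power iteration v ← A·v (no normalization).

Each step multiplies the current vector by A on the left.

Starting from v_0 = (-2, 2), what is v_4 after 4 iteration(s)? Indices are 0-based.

v_4 = (-10, -2)

v_0 = (-2, 2).
v_1 = A·v_0 = (-2, -2).
v_2 = A·v_1 = (6, -2).
v_3 = A·v_2 = (-2, 6).
v_4 = A·v_3 = (-10, -2).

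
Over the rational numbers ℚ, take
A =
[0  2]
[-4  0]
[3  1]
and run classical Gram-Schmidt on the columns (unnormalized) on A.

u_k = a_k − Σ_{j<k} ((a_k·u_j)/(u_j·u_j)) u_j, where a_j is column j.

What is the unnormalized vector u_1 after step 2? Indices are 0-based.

u_1 = (2, 12/25, 16/25)

Step 1: u_0 = a_0 = (0, -4, 3).
Step 2: u_1 = a_1 − (3/25)·u_0 = (2, 12/25, 16/25).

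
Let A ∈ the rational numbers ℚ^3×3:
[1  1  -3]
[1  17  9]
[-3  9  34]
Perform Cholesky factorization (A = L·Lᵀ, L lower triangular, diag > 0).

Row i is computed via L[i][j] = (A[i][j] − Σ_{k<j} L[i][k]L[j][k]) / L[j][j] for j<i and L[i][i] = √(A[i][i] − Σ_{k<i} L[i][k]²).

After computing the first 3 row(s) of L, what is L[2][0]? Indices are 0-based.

L[2][0] = -3

Step 1: L[0][0] = √(1) = 1.
  L[1][0] = (1) / L[0][0] = 1.
Step 2: L[1][1] = √(16) = 4.
  L[2][0] = (-3) / L[0][0] = -3.
  L[2][1] = (12) / L[1][1] = 3.
Step 3: L[2][2] = √(16) = 4.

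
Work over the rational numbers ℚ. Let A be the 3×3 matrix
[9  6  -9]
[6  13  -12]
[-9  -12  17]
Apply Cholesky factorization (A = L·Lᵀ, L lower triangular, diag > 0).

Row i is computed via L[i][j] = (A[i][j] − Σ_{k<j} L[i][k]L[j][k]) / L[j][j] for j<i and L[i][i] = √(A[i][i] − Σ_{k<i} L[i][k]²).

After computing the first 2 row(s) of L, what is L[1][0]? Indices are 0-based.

L[1][0] = 2

Step 1: L[0][0] = √(9) = 3.
  L[1][0] = (6) / L[0][0] = 2.
Step 2: L[1][1] = √(9) = 3.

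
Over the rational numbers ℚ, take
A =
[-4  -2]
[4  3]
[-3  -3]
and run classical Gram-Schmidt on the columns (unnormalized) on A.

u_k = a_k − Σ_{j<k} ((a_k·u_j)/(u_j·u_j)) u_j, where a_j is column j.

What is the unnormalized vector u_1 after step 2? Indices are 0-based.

Step 1: u_0 = a_0 = (-4, 4, -3).
Step 2: u_1 = a_1 − (29/41)·u_0 = (34/41, 7/41, -36/41).

u_1 = (34/41, 7/41, -36/41)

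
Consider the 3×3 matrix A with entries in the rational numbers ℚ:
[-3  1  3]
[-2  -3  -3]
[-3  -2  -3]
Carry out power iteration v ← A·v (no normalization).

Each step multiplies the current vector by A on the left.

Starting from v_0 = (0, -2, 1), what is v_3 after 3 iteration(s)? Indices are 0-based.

v_0 = (0, -2, 1).
v_1 = A·v_0 = (1, 3, 1).
v_2 = A·v_1 = (3, -14, -12).
v_3 = A·v_2 = (-59, 72, 55).

v_3 = (-59, 72, 55)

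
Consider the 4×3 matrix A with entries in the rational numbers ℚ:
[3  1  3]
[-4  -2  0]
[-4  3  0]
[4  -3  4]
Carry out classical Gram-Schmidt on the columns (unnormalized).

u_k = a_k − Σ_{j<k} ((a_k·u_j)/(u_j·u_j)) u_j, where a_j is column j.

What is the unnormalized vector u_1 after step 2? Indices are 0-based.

u_1 = (32/19, -166/57, 119/57, -119/57)

Step 1: u_0 = a_0 = (3, -4, -4, 4).
Step 2: u_1 = a_1 − (-13/57)·u_0 = (32/19, -166/57, 119/57, -119/57).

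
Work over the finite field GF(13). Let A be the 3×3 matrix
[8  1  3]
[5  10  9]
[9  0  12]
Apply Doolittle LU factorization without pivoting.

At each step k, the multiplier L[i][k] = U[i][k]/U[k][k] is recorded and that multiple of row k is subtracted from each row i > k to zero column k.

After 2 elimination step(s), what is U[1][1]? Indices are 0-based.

U[1][1] = 11

[col 0] pivot 8
  R1 -= 12*R0 → (0, 11, 12)  (L[1][0] := 12)
  R2 -= 6*R0 → (0, 7, 7)  (L[2][0] := 6)
[col 1] pivot 11
  R2 -= 3*R1 → (0, 0, 10)  (L[2][1] := 3)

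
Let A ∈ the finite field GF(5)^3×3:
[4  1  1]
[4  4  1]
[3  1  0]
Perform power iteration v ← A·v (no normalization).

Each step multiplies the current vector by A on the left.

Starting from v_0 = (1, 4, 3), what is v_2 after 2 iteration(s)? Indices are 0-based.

v_2 = (4, 3, 1)

v_0 = (1, 4, 3).
v_1 = A·v_0 = (1, 3, 2).
v_2 = A·v_1 = (4, 3, 1).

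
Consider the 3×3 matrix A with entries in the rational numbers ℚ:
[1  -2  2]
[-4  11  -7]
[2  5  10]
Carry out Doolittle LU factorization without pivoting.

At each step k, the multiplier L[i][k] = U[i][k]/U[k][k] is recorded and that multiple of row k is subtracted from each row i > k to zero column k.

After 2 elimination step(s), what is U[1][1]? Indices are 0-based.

[col 0] pivot 1
  R1 -= -4*R0 → (0, 3, 1)  (L[1][0] := -4)
  R2 -= 2*R0 → (0, 9, 6)  (L[2][0] := 2)
[col 1] pivot 3
  R2 -= 3*R1 → (0, 0, 3)  (L[2][1] := 3)

U[1][1] = 3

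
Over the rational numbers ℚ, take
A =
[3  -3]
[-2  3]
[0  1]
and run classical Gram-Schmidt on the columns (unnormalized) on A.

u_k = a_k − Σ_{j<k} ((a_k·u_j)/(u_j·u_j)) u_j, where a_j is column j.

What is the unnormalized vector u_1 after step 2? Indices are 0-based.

u_1 = (6/13, 9/13, 1)

Step 1: u_0 = a_0 = (3, -2, 0).
Step 2: u_1 = a_1 − (-15/13)·u_0 = (6/13, 9/13, 1).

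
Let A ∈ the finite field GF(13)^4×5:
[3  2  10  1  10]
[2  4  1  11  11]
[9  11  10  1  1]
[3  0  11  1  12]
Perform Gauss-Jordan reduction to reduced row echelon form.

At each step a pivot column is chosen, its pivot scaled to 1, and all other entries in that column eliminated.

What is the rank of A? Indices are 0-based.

rank = 4

step 1: normalize row 0 (÷3) = (1, 5, 12, 9, 12)
  row 1: subtract 2×row0 = (0, 7, 3, 6, 0)
  row 2: subtract 9×row0 = (0, 5, 6, 11, 10)
  row 3: subtract 3×row0 = (0, 11, 1, 0, 2)
step 2: normalize row 1 (÷7) = (0, 1, 6, 12, 0)
  row 0: subtract 5×row1 = (1, 0, 8, 1, 12)
  row 2: subtract 5×row1 = (0, 0, 2, 3, 10)
  row 3: subtract 11×row1 = (0, 0, 0, 11, 2)
step 3: normalize row 2 (÷2) = (0, 0, 1, 8, 5)
  row 0: subtract 8×row2 = (1, 0, 0, 2, 11)
  row 1: subtract 6×row2 = (0, 1, 0, 3, 9)
step 4: normalize row 3 (÷11) = (0, 0, 0, 1, 12)
  row 0: subtract 2×row3 = (1, 0, 0, 0, 0)
  row 1: subtract 3×row3 = (0, 1, 0, 0, 12)
  row 2: subtract 8×row3 = (0, 0, 1, 0, 0)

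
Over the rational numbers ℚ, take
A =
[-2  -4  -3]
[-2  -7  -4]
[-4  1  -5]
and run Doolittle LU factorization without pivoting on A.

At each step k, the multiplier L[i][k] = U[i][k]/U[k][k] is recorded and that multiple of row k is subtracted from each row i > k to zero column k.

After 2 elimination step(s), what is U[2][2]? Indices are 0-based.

k=0: U[0][0]=-2
  eliminate (1,0): mult=1, new row 1: (0, -3, -1); set L[1][0]=1
  eliminate (2,0): mult=2, new row 2: (0, 9, 1); set L[2][0]=2
k=1: U[1][1]=-3
  eliminate (2,1): mult=-3, new row 2: (0, 0, -2); set L[2][1]=-3

U[2][2] = -2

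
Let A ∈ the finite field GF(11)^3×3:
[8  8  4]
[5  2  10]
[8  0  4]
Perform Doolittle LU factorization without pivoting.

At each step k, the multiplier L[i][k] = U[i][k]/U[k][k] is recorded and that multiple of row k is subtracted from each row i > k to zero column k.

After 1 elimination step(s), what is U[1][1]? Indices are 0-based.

U[1][1] = 8

Step 1: pivot at (0,0) is 8.
  row1 ← row1 − (2)·row0  ⇒  L[1][0]=2, U row1=(0, 8, 2)
  row2 ← row2 − (1)·row0  ⇒  L[2][0]=1, U row2=(0, 3, 0)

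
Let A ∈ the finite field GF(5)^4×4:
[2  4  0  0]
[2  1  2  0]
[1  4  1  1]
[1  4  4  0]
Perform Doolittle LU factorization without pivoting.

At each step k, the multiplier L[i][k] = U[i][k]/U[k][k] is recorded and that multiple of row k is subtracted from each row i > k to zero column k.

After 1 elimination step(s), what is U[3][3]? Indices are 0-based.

k=0: U[0][0]=2
  eliminate (1,0): mult=1, new row 1: (0, 2, 2, 0); set L[1][0]=1
  eliminate (2,0): mult=3, new row 2: (0, 2, 1, 1); set L[2][0]=3
  eliminate (3,0): mult=3, new row 3: (0, 2, 4, 0); set L[3][0]=3

U[3][3] = 0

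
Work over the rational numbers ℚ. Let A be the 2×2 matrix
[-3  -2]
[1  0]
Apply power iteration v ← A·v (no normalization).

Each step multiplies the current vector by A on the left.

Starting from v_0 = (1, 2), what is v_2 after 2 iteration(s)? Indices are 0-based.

v_2 = (19, -7)

v_0 = (1, 2).
v_1 = A·v_0 = (-7, 1).
v_2 = A·v_1 = (19, -7).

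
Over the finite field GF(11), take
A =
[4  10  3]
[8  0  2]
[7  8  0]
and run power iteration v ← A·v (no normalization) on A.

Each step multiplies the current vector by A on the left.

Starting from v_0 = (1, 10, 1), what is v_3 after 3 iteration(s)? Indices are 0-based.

v_0 = (1, 10, 1).
v_1 = A·v_0 = (8, 10, 10).
v_2 = A·v_1 = (8, 7, 4).
v_3 = A·v_2 = (4, 6, 2).

v_3 = (4, 6, 2)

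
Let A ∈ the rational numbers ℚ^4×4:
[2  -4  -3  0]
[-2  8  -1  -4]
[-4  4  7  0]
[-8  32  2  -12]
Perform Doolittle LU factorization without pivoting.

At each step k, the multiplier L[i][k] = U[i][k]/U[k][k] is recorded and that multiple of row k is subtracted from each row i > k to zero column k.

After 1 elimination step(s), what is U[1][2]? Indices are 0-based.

U[1][2] = -4

Step 1: pivot at (0,0) is 2.
  row1 ← row1 − (-1)·row0  ⇒  L[1][0]=-1, U row1=(0, 4, -4, -4)
  row2 ← row2 − (-2)·row0  ⇒  L[2][0]=-2, U row2=(0, -4, 1, 0)
  row3 ← row3 − (-4)·row0  ⇒  L[3][0]=-4, U row3=(0, 16, -10, -12)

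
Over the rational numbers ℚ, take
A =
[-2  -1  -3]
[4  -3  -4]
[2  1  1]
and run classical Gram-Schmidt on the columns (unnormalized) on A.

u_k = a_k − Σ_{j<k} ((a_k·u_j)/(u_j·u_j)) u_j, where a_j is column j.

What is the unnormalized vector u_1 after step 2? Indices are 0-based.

Step 1: u_0 = a_0 = (-2, 4, 2).
Step 2: u_1 = a_1 − (-1/3)·u_0 = (-5/3, -5/3, 5/3).

u_1 = (-5/3, -5/3, 5/3)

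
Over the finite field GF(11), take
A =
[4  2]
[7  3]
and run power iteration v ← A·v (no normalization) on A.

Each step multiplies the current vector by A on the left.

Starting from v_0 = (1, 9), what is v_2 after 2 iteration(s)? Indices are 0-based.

v_0 = (1, 9).
v_1 = A·v_0 = (0, 1).
v_2 = A·v_1 = (2, 3).

v_2 = (2, 3)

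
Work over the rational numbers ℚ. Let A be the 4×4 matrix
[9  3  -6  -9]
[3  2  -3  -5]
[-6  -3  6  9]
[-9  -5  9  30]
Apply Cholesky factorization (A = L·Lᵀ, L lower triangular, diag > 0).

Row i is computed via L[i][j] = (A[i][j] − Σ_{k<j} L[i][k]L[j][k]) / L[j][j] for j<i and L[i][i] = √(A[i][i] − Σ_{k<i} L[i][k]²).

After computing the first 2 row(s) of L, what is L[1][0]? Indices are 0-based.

L[1][0] = 1

Step 1: L[0][0] = √(9) = 3.
  L[1][0] = (3) / L[0][0] = 1.
Step 2: L[1][1] = √(1) = 1.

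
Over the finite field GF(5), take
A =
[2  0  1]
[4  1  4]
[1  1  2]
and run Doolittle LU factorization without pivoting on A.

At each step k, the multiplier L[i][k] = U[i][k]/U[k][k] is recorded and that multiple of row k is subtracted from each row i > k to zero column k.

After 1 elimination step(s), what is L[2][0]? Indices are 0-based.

L[2][0] = 3

Step 1: pivot at (0,0) is 2.
  row1 ← row1 − (2)·row0  ⇒  L[1][0]=2, U row1=(0, 1, 2)
  row2 ← row2 − (3)·row0  ⇒  L[2][0]=3, U row2=(0, 1, 4)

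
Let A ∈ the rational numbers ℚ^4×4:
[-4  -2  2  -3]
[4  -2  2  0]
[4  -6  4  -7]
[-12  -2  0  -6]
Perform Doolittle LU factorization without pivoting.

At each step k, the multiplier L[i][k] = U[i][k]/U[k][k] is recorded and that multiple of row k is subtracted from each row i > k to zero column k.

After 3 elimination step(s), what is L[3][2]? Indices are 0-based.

k=0: U[0][0]=-4
  eliminate (1,0): mult=-1, new row 1: (0, -4, 4, -3); set L[1][0]=-1
  eliminate (2,0): mult=-1, new row 2: (0, -8, 6, -10); set L[2][0]=-1
  eliminate (3,0): mult=3, new row 3: (0, 4, -6, 3); set L[3][0]=3
k=1: U[1][1]=-4
  eliminate (2,1): mult=2, new row 2: (0, 0, -2, -4); set L[2][1]=2
  eliminate (3,1): mult=-1, new row 3: (0, 0, -2, 0); set L[3][1]=-1
k=2: U[2][2]=-2
  eliminate (3,2): mult=1, new row 3: (0, 0, 0, 4); set L[3][2]=1

L[3][2] = 1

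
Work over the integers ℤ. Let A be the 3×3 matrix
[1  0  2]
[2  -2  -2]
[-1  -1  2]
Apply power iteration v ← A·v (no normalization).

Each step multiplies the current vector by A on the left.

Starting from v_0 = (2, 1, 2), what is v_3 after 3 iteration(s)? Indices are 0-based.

v_3 = (4, -8, -26)

v_0 = (2, 1, 2).
v_1 = A·v_0 = (6, -2, 1).
v_2 = A·v_1 = (8, 14, -2).
v_3 = A·v_2 = (4, -8, -26).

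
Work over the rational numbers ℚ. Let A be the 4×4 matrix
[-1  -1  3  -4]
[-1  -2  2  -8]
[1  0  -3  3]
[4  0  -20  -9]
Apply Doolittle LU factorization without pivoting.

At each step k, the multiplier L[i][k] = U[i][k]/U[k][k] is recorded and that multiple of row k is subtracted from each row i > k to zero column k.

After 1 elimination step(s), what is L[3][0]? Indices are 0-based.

k=0: U[0][0]=-1
  eliminate (1,0): mult=1, new row 1: (0, -1, -1, -4); set L[1][0]=1
  eliminate (2,0): mult=-1, new row 2: (0, -1, 0, -1); set L[2][0]=-1
  eliminate (3,0): mult=-4, new row 3: (0, -4, -8, -25); set L[3][0]=-4

L[3][0] = -4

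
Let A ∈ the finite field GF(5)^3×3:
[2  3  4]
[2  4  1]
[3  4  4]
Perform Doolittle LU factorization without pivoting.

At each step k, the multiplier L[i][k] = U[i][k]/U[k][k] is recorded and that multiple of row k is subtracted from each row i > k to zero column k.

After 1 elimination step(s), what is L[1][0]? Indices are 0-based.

L[1][0] = 1

k=0: U[0][0]=2
  eliminate (1,0): mult=1, new row 1: (0, 1, 2); set L[1][0]=1
  eliminate (2,0): mult=4, new row 2: (0, 2, 3); set L[2][0]=4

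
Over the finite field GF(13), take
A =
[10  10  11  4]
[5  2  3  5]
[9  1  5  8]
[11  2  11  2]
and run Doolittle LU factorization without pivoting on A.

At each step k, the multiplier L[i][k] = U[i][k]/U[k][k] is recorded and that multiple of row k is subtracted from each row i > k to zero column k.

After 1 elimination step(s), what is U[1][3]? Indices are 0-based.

Step 1: pivot at (0,0) is 10.
  row1 ← row1 − (7)·row0  ⇒  L[1][0]=7, U row1=(0, 10, 4, 3)
  row2 ← row2 − (10)·row0  ⇒  L[2][0]=10, U row2=(0, 5, 12, 7)
  row3 ← row3 − (5)·row0  ⇒  L[3][0]=5, U row3=(0, 4, 8, 8)

U[1][3] = 3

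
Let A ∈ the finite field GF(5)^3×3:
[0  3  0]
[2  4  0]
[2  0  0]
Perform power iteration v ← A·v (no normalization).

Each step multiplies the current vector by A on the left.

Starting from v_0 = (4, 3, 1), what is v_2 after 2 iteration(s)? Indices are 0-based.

v_0 = (4, 3, 1).
v_1 = A·v_0 = (4, 0, 3).
v_2 = A·v_1 = (0, 3, 3).

v_2 = (0, 3, 3)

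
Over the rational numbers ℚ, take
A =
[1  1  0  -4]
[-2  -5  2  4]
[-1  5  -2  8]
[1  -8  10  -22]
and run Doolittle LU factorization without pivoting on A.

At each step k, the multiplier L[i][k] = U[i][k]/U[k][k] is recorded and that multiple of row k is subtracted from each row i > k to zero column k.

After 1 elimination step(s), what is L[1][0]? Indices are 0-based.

L[1][0] = -2

k=0: U[0][0]=1
  eliminate (1,0): mult=-2, new row 1: (0, -3, 2, -4); set L[1][0]=-2
  eliminate (2,0): mult=-1, new row 2: (0, 6, -2, 4); set L[2][0]=-1
  eliminate (3,0): mult=1, new row 3: (0, -9, 10, -18); set L[3][0]=1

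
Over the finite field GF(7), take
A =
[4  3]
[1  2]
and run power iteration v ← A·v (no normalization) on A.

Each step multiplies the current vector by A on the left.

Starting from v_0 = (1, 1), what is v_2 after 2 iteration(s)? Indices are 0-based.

v_0 = (1, 1).
v_1 = A·v_0 = (0, 3).
v_2 = A·v_1 = (2, 6).

v_2 = (2, 6)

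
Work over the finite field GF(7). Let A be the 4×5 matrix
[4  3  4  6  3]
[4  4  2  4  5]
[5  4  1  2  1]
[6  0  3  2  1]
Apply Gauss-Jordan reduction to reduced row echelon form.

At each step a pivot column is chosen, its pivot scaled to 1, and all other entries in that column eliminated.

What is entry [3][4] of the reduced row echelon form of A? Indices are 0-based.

M[3][4] = 1

step 1: normalize row 0 (÷4) = (1, 6, 1, 5, 6)
  row 1: subtract 4×row0 = (0, 1, 5, 5, 2)
  row 2: subtract 5×row0 = (0, 2, 3, 5, 6)
  row 3: subtract 6×row0 = (0, 6, 4, 0, 0)
step 2: normalize row 1 (÷1) = (0, 1, 5, 5, 2)
  row 0: subtract 6×row1 = (1, 0, 6, 3, 1)
  row 2: subtract 2×row1 = (0, 0, 0, 2, 2)
  row 3: subtract 6×row1 = (0, 0, 2, 5, 2)
step 3: exchange rows 2,3
step 3: normalize row 2 (÷2) = (0, 0, 1, 6, 1)
  row 0: subtract 6×row2 = (1, 0, 0, 2, 2)
  row 1: subtract 5×row2 = (0, 1, 0, 3, 4)
step 4: normalize row 3 (÷2) = (0, 0, 0, 1, 1)
  row 0: subtract 2×row3 = (1, 0, 0, 0, 0)
  row 1: subtract 3×row3 = (0, 1, 0, 0, 1)
  row 2: subtract 6×row3 = (0, 0, 1, 0, 2)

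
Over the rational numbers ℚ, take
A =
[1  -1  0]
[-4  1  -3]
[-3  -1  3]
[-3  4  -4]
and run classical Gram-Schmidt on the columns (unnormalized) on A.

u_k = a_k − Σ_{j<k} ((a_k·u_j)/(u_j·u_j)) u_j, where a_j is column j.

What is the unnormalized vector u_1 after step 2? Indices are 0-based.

u_1 = (-3/5, -3/5, -11/5, 14/5)

Step 1: u_0 = a_0 = (1, -4, -3, -3).
Step 2: u_1 = a_1 − (-2/5)·u_0 = (-3/5, -3/5, -11/5, 14/5).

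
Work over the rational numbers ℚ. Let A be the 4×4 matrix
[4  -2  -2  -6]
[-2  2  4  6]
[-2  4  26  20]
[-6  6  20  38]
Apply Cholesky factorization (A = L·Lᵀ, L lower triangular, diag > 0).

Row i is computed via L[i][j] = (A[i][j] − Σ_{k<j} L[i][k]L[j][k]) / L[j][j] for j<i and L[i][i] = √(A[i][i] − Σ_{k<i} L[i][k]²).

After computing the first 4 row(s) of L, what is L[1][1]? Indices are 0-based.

Step 1: L[0][0] = √(4) = 2.
  L[1][0] = (-2) / L[0][0] = -1.
Step 2: L[1][1] = √(1) = 1.
  L[2][0] = (-2) / L[0][0] = -1.
  L[2][1] = (3) / L[1][1] = 3.
Step 3: L[2][2] = √(16) = 4.
  L[3][0] = (-6) / L[0][0] = -3.
  L[3][1] = (3) / L[1][1] = 3.
  L[3][2] = (8) / L[2][2] = 2.
Step 4: L[3][3] = √(16) = 4.

L[1][1] = 1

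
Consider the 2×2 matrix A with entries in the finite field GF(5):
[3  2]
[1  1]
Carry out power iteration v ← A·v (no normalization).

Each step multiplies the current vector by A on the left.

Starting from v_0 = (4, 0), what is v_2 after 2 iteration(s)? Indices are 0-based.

v_0 = (4, 0).
v_1 = A·v_0 = (2, 4).
v_2 = A·v_1 = (4, 1).

v_2 = (4, 1)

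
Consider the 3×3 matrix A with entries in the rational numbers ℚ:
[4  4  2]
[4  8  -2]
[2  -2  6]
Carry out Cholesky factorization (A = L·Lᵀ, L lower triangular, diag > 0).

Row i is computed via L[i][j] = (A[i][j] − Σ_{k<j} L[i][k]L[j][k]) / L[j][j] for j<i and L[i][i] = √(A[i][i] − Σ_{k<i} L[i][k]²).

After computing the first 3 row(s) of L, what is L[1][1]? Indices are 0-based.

L[1][1] = 2

Step 1: L[0][0] = √(4) = 2.
  L[1][0] = (4) / L[0][0] = 2.
Step 2: L[1][1] = √(4) = 2.
  L[2][0] = (2) / L[0][0] = 1.
  L[2][1] = (-4) / L[1][1] = -2.
Step 3: L[2][2] = √(1) = 1.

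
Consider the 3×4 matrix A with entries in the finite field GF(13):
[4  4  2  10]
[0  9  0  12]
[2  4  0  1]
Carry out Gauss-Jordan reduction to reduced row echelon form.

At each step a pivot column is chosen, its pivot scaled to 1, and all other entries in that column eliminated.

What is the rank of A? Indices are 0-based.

rank = 3

[1] R0 /= 4  ⇒  (1, 1, 7, 9)
     R2 -= 2·R0  ⇒  (0, 2, 12, 9)
[2] R1 /= 9  ⇒  (0, 1, 0, 10)
     R0 -= 1·R1  ⇒  (1, 0, 7, 12)
     R2 -= 2·R1  ⇒  (0, 0, 12, 2)
[3] R2 /= 12  ⇒  (0, 0, 1, 11)
     R0 -= 7·R2  ⇒  (1, 0, 0, 0)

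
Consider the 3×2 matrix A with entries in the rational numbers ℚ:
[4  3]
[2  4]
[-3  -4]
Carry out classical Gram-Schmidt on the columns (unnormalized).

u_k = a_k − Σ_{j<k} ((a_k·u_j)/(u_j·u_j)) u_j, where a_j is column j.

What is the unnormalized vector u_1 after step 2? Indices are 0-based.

u_1 = (-41/29, 52/29, -20/29)

Step 1: u_0 = a_0 = (4, 2, -3).
Step 2: u_1 = a_1 − (32/29)·u_0 = (-41/29, 52/29, -20/29).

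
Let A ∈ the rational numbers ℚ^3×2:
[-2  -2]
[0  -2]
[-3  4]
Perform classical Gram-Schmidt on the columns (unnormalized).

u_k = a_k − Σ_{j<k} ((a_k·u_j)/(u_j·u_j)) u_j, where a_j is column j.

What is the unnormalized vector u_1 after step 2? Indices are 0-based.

Step 1: u_0 = a_0 = (-2, 0, -3).
Step 2: u_1 = a_1 − (-8/13)·u_0 = (-42/13, -2, 28/13).

u_1 = (-42/13, -2, 28/13)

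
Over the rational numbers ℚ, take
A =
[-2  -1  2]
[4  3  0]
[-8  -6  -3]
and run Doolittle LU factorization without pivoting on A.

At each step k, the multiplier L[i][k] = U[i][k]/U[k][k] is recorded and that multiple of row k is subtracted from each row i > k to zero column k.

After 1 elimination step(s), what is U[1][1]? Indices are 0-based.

U[1][1] = 1

[col 0] pivot -2
  R1 -= -2*R0 → (0, 1, 4)  (L[1][0] := -2)
  R2 -= 4*R0 → (0, -2, -11)  (L[2][0] := 4)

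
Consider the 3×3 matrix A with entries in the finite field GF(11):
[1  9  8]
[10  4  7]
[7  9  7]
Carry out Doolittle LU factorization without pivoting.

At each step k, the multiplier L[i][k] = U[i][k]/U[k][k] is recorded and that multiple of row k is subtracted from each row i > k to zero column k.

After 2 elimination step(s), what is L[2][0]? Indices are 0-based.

k=0: U[0][0]=1
  eliminate (1,0): mult=10, new row 1: (0, 2, 4); set L[1][0]=10
  eliminate (2,0): mult=7, new row 2: (0, 1, 6); set L[2][0]=7
k=1: U[1][1]=2
  eliminate (2,1): mult=6, new row 2: (0, 0, 4); set L[2][1]=6

L[2][0] = 7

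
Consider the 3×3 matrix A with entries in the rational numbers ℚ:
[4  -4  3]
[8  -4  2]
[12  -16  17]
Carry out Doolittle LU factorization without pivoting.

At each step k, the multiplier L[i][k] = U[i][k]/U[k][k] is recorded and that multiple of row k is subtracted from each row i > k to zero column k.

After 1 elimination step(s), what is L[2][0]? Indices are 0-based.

k=0: U[0][0]=4
  eliminate (1,0): mult=2, new row 1: (0, 4, -4); set L[1][0]=2
  eliminate (2,0): mult=3, new row 2: (0, -4, 8); set L[2][0]=3

L[2][0] = 3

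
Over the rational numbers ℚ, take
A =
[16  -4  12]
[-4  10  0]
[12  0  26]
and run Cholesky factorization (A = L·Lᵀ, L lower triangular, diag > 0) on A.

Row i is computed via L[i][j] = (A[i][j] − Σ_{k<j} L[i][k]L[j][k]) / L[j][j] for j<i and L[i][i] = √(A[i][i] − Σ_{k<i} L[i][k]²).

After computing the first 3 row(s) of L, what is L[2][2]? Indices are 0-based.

Step 1: L[0][0] = √(16) = 4.
  L[1][0] = (-4) / L[0][0] = -1.
Step 2: L[1][1] = √(9) = 3.
  L[2][0] = (12) / L[0][0] = 3.
  L[2][1] = (3) / L[1][1] = 1.
Step 3: L[2][2] = √(16) = 4.

L[2][2] = 4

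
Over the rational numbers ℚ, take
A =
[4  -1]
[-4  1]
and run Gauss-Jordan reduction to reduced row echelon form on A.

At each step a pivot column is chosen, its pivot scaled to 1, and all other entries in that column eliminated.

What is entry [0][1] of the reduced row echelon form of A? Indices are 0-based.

M[0][1] = -1/4

pivot(0,0)=4: scale R0 → (1, -1/4)
  clear (1,0): R1 −= (-4)R0 → (0, 0)
col 1: no nonzero at/below row 1; advance.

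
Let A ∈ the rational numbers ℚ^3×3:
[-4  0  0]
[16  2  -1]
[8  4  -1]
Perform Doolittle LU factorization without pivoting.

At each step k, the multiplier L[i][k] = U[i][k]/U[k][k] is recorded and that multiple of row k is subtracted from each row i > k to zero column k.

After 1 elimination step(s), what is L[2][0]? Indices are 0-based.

[col 0] pivot -4
  R1 -= -4*R0 → (0, 2, -1)  (L[1][0] := -4)
  R2 -= -2*R0 → (0, 4, -1)  (L[2][0] := -2)

L[2][0] = -2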